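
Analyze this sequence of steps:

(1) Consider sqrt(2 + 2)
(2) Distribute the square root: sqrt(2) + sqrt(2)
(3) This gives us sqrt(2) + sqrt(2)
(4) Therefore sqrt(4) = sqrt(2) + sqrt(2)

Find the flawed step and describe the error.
Step 2: Distribute the square root: sqrt(2) + sqrt(2)

Step 2 incorrectly 'distributes' the square root over addition. The square root function does not distribute: sqrt(a + b) ≠ sqrt(a) + sqrt(b). In fact, sqrt(2 + 2) = sqrt(4) ≈ 2.0000, while sqrt(2) + sqrt(2) ≈ 2.8284.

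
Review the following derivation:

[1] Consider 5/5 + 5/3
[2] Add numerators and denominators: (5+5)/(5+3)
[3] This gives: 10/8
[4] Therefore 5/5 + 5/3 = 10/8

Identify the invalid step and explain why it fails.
Step 2: Add numerators and denominators: (5+5)/(5+3)

Step 2 incorrectly adds fractions by separately adding numerators and denominators. This is wrong. The correct method requires a common denominator: 5/5 + 5/3 = (5×3 + 5×5)/(5×3) = 40/15 = 8/3. The method used gives 10/8, which is different.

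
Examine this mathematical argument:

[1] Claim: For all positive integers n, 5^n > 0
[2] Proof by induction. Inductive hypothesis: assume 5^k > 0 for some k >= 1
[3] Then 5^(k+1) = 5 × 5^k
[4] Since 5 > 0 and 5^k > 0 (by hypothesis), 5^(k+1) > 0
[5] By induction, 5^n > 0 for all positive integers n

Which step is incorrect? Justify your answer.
Step 5: By induction, 5^n > 0 for all positive integers n

Step 5 concludes the proof by induction, but no base case was ever established. A valid induction proof requires: (1) a base case proving 5^1 > 0, and (2) an inductive step showing IF 5^k > 0 THEN 5^(k+1) > 0. Steps 2-4 correctly establish the inductive step, but without the base case the conclusion in step 5 does not follow.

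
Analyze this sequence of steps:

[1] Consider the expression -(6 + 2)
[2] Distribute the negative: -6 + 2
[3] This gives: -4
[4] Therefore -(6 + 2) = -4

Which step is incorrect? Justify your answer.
Step 2: Distribute the negative: -6 + 2

Step 2 incorrectly distributes the negative sign. The correct distribution is -(6 + 2) = -6 - 2 = -8. The negative must be applied to both terms, not just the first. The error treats -(6 + 2) as -6 + 2, which equals -4 instead of -8.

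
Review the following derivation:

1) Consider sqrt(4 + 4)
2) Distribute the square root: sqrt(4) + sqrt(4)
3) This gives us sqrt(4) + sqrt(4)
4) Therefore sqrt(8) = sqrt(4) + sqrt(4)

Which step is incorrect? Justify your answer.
Step 2: Distribute the square root: sqrt(4) + sqrt(4)

Step 2 incorrectly 'distributes' the square root over addition. The square root function does not distribute: sqrt(a + b) ≠ sqrt(a) + sqrt(b). In fact, sqrt(4 + 4) = sqrt(8) ≈ 2.8284, while sqrt(4) + sqrt(4) ≈ 4.0000.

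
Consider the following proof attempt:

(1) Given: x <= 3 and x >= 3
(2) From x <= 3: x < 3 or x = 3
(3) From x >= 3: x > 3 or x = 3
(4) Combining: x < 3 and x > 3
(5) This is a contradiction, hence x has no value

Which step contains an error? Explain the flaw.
Step 4: Combining: x < 3 and x > 3

Step 4 incorrectly combines the conditions. From x <= 3 and x >= 3, the intersection is x = 3. The error treats the 'or' cases as 'and' requirements. The correct conclusion is that x = 3 is the unique solution, not that no solution exists.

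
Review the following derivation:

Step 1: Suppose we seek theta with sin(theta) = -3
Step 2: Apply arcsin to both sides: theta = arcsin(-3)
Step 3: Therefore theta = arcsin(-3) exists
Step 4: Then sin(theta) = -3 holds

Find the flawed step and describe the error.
Step 2: Apply arcsin to both sides: theta = arcsin(-3)

Step 2 applies arcsin to -3. However, arcsin(x) is only defined for x in [-1, 1] because sin(theta) can only produce values in that range. Since |-3| > 1, arcsin(-3) is undefined. There is no angle whose sine equals -3.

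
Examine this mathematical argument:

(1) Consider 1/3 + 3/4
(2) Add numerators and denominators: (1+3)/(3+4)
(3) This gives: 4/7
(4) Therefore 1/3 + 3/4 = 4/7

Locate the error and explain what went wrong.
Step 2: Add numerators and denominators: (1+3)/(3+4)

Step 2 incorrectly adds fractions by separately adding numerators and denominators. This is wrong. The correct method requires a common denominator: 1/3 + 3/4 = (1×4 + 3×3)/(3×4) = 13/12 = 13/12. The method used gives 4/7, which is different.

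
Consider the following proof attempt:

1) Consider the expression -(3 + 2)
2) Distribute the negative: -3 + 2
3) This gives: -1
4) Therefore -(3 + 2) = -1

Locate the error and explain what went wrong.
Step 2: Distribute the negative: -3 + 2

Step 2 incorrectly distributes the negative sign. The correct distribution is -(3 + 2) = -3 - 2 = -5. The negative must be applied to both terms, not just the first. The error treats -(3 + 2) as -3 + 2, which equals -1 instead of -5.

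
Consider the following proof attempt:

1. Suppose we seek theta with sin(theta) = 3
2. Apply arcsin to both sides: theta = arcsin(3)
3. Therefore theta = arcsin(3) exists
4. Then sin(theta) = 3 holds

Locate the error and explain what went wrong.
Step 2: Apply arcsin to both sides: theta = arcsin(3)

Step 2 applies arcsin to 3. However, arcsin(x) is only defined for x in [-1, 1] because sin(theta) can only produce values in that range. Since |3| > 1, arcsin(3) is undefined. There is no angle whose sine equals 3.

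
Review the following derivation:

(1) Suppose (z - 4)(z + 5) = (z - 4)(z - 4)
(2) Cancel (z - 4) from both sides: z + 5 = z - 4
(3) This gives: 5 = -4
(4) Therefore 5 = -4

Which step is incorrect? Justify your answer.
Step 2: Cancel (z - 4) from both sides: z + 5 = z - 4

Step 2 cancels (z - 4) from both sides. This is only valid if (z - 4) ≠ 0, i.e., z ≠ 4. When z = 4, both sides equal zero regardless of the other factors. The correct approach requires considering z = 4 as a separate case.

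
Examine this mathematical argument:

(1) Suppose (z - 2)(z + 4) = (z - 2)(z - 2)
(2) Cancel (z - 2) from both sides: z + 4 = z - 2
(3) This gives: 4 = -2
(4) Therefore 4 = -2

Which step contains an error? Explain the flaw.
Step 2: Cancel (z - 2) from both sides: z + 4 = z - 2

Step 2 cancels (z - 2) from both sides. This is only valid if (z - 2) ≠ 0, i.e., z ≠ 2. When z = 2, both sides equal zero regardless of the other factors. The correct approach requires considering z = 2 as a separate case.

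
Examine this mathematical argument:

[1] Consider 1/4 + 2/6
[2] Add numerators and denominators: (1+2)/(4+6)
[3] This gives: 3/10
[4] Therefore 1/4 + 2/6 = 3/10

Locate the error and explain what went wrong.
Step 2: Add numerators and denominators: (1+2)/(4+6)

Step 2 incorrectly adds fractions by separately adding numerators and denominators. This is wrong. The correct method requires a common denominator: 1/4 + 2/6 = (1×6 + 2×4)/(4×6) = 14/24 = 7/12. The method used gives 3/10, which is different.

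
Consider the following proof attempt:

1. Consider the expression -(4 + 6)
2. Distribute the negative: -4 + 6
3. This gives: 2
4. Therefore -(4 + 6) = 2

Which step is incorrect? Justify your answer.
Step 2: Distribute the negative: -4 + 6

Step 2 incorrectly distributes the negative sign. The correct distribution is -(4 + 6) = -4 - 6 = -10. The negative must be applied to both terms, not just the first. The error treats -(4 + 6) as -4 + 6, which equals 2 instead of -10.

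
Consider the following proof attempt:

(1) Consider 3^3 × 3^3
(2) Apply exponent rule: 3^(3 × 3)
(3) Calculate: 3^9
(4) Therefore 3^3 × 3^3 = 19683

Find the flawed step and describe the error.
Step 2: Apply exponent rule: 3^(3 × 3)

Step 2 incorrectly states that a^b × a^c = a^(b×c). The correct rule is a^b × a^c = a^(b+c). The actual value is 3^3 × 3^3 = 3^6 = 729, not 3^9 = 19683.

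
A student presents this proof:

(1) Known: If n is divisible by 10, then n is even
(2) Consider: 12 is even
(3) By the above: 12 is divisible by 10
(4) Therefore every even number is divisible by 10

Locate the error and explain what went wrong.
Step 3: By the above: 12 is divisible by 10

Step 3 commits the fallacy of affirming the consequent. The known fact 'divisible by 10 → even' does NOT imply 'even → divisible by 10'. That would be the converse, which is false. For example, 12 is even but 12 ÷ 10 = 1.20, which is not an integer.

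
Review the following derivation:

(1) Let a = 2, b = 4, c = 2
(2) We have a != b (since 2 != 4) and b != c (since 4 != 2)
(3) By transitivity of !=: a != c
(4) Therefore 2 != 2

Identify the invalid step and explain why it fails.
Step 3: By transitivity of !=: a != c

Step 3 incorrectly applies transitivity to the '!=' relation. Transitivity states: if a R b and b R c, then a R c. However, '!=' is not transitive. Counterexample: 2 != 4 and 4 != 2, but 2 = 2 (both equal 2). Transitivity holds for relations like <, <=, =, but not for !=.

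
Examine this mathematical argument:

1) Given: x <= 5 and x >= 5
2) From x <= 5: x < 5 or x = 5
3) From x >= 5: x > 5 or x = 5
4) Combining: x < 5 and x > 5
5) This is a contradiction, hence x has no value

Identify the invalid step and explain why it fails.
Step 4: Combining: x < 5 and x > 5

Step 4 incorrectly combines the conditions. From x <= 5 and x >= 5, the intersection is x = 5. The error treats the 'or' cases as 'and' requirements. The correct conclusion is that x = 5 is the unique solution, not that no solution exists.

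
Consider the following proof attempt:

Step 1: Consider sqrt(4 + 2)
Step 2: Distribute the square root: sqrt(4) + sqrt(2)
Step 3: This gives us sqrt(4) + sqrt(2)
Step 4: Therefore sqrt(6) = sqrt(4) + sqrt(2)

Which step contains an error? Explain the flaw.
Step 2: Distribute the square root: sqrt(4) + sqrt(2)

Step 2 incorrectly 'distributes' the square root over addition. The square root function does not distribute: sqrt(a + b) ≠ sqrt(a) + sqrt(b). In fact, sqrt(4 + 2) = sqrt(6) ≈ 2.4495, while sqrt(4) + sqrt(2) ≈ 3.4142.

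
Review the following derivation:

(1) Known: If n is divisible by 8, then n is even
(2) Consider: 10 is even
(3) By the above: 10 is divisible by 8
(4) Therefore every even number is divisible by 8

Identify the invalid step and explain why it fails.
Step 3: By the above: 10 is divisible by 8

Step 3 commits the fallacy of affirming the consequent. The known fact 'divisible by 8 → even' does NOT imply 'even → divisible by 8'. That would be the converse, which is false. For example, 10 is even but 10 ÷ 8 = 1.25, which is not an integer.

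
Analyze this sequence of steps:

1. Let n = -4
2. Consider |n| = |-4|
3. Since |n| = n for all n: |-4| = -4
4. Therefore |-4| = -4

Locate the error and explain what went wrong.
Step 3: Since |n| = n for all n: |-4| = -4

Step 3 incorrectly states that |n| = n for all n. The correct definition is |n| = n when n >= 0, and |n| = -n when n < 0. Since -4 < 0, we have |-4| = -(-4) = 4, not -4.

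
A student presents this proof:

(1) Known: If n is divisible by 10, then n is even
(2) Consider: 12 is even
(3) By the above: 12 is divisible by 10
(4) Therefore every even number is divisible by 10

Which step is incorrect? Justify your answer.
Step 3: By the above: 12 is divisible by 10

Step 3 commits the fallacy of affirming the consequent. The known fact 'divisible by 10 → even' does NOT imply 'even → divisible by 10'. That would be the converse, which is false. For example, 12 is even but 12 ÷ 10 = 1.20, which is not an integer.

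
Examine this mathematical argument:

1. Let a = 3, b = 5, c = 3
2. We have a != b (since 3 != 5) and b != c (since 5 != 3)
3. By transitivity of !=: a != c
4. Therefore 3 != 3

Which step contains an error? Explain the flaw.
Step 3: By transitivity of !=: a != c

Step 3 incorrectly applies transitivity to the '!=' relation. Transitivity states: if a R b and b R c, then a R c. However, '!=' is not transitive. Counterexample: 3 != 5 and 5 != 3, but 3 = 3 (both equal 3). Transitivity holds for relations like <, <=, =, but not for !=.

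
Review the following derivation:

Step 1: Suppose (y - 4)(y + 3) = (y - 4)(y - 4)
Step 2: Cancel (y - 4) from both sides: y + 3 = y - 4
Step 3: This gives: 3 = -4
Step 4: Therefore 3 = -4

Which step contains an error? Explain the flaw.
Step 2: Cancel (y - 4) from both sides: y + 3 = y - 4

Step 2 cancels (y - 4) from both sides. This is only valid if (y - 4) ≠ 0, i.e., y ≠ 4. When y = 4, both sides equal zero regardless of the other factors. The correct approach requires considering y = 4 as a separate case.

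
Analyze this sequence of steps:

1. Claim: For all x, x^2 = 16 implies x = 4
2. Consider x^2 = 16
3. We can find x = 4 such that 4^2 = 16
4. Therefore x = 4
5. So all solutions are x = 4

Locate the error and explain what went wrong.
Step 4: Therefore x = 4

Step 4 incorrectly concludes that x = 4 is the only solution. The proof shows that x = 4 is A solution (existence), but does not show it is the ONLY solution (uniqueness). In fact, x = -4 is also a solution since (-4)^2 = 16. Finding one solution doesn't prove there are no others.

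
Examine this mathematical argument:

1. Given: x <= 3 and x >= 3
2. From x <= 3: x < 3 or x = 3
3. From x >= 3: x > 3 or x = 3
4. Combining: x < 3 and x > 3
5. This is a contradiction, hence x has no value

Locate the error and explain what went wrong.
Step 4: Combining: x < 3 and x > 3

Step 4 incorrectly combines the conditions. From x <= 3 and x >= 3, the intersection is x = 3. The error treats the 'or' cases as 'and' requirements. The correct conclusion is that x = 3 is the unique solution, not that no solution exists.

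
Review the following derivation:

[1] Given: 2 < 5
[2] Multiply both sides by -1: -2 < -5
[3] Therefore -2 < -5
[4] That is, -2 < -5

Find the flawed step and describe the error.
Step 2: Multiply both sides by -1: -2 < -5

Step 2 multiplies both sides by -1 but fails to reverse the inequality sign. When multiplying (or dividing) an inequality by a negative number, the direction must be reversed. Since 2 < 5, we should get -2 > -5, i.e., -2 > -5.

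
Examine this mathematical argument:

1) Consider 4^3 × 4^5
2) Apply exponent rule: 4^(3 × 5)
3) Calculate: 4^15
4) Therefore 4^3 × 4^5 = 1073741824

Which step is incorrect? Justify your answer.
Step 2: Apply exponent rule: 4^(3 × 5)

Step 2 incorrectly states that a^b × a^c = a^(b×c). The correct rule is a^b × a^c = a^(b+c). The actual value is 4^3 × 4^5 = 4^8 = 65536, not 4^15 = 1073741824.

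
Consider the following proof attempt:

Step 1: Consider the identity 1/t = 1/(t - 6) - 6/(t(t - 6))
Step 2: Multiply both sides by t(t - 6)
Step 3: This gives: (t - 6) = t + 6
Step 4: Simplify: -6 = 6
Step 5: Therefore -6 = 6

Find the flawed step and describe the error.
Step 3: This gives: (t - 6) = t + 6

Step 3 makes a sign error when clearing denominators. Multiplying -6/(t(t - 6)) by t(t - 6) gives -6, not +6. The correct result is (t - 6) = t - 6, which is trivially true, not (t - 6) = t + 6. (Step 1 is a valid identity: 1/(t - 6) - 6/(t(t - 6)) = (t - 6)/(t(t - 6)) = 1/t.)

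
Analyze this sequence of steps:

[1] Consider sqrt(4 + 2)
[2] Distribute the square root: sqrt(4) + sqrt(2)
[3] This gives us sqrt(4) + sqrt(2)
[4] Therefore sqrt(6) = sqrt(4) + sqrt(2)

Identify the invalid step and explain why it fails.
Step 2: Distribute the square root: sqrt(4) + sqrt(2)

Step 2 incorrectly 'distributes' the square root over addition. The square root function does not distribute: sqrt(a + b) ≠ sqrt(a) + sqrt(b). In fact, sqrt(4 + 2) = sqrt(6) ≈ 2.4495, while sqrt(4) + sqrt(2) ≈ 3.4142.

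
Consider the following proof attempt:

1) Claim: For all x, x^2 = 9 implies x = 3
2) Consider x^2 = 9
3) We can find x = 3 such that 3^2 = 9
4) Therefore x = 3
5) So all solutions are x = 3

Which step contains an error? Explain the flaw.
Step 4: Therefore x = 3

Step 4 incorrectly concludes that x = 3 is the only solution. The proof shows that x = 3 is A solution (existence), but does not show it is the ONLY solution (uniqueness). In fact, x = -3 is also a solution since (-3)^2 = 9. Finding one solution doesn't prove there are no others.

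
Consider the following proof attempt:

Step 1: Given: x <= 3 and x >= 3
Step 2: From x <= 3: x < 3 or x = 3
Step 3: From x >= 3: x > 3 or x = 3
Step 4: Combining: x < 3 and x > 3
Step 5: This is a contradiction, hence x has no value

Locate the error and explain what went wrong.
Step 4: Combining: x < 3 and x > 3

Step 4 incorrectly combines the conditions. From x <= 3 and x >= 3, the intersection is x = 3. The error treats the 'or' cases as 'and' requirements. The correct conclusion is that x = 3 is the unique solution, not that no solution exists.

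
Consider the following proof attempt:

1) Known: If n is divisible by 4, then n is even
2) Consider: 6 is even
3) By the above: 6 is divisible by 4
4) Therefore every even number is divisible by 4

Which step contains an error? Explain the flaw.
Step 3: By the above: 6 is divisible by 4

Step 3 commits the fallacy of affirming the consequent. The known fact 'divisible by 4 → even' does NOT imply 'even → divisible by 4'. That would be the converse, which is false. For example, 6 is even but 6 ÷ 4 = 1.50, which is not an integer.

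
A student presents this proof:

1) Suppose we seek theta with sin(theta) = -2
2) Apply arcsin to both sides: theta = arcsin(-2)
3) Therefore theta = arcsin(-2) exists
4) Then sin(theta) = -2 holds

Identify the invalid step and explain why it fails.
Step 2: Apply arcsin to both sides: theta = arcsin(-2)

Step 2 applies arcsin to -2. However, arcsin(x) is only defined for x in [-1, 1] because sin(theta) can only produce values in that range. Since |-2| > 1, arcsin(-2) is undefined. There is no angle whose sine equals -2.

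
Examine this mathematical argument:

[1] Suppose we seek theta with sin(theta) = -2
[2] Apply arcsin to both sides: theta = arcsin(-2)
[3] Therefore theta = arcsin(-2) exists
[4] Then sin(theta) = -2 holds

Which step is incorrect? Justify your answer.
Step 2: Apply arcsin to both sides: theta = arcsin(-2)

Step 2 applies arcsin to -2. However, arcsin(x) is only defined for x in [-1, 1] because sin(theta) can only produce values in that range. Since |-2| > 1, arcsin(-2) is undefined. There is no angle whose sine equals -2.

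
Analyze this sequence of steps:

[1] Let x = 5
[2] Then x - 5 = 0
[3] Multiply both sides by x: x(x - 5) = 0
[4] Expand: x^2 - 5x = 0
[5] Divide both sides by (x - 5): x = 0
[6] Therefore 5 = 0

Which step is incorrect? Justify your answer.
Step 5: Divide both sides by (x - 5): x = 0

Step 5 divides both sides by (x - 5). However, since x = 5, we have (x - 5) = 0. Division by zero is undefined, making this step invalid.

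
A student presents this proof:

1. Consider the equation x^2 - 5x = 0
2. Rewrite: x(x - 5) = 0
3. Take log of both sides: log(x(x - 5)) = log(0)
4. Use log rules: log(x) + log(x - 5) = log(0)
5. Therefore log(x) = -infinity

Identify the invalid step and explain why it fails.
Step 3: Take log of both sides: log(x(x - 5)) = log(0)

Step 3 takes the logarithm of both sides, resulting in log(0) on the right side. The logarithm is only defined for positive numbers; log(0) is undefined (approaches negative infinity). This operation is invalid.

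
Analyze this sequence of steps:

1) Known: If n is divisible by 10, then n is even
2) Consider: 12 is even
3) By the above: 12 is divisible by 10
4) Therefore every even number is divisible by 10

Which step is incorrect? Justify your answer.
Step 3: By the above: 12 is divisible by 10

Step 3 commits the fallacy of affirming the consequent. The known fact 'divisible by 10 → even' does NOT imply 'even → divisible by 10'. That would be the converse, which is false. For example, 12 is even but 12 ÷ 10 = 1.20, which is not an integer.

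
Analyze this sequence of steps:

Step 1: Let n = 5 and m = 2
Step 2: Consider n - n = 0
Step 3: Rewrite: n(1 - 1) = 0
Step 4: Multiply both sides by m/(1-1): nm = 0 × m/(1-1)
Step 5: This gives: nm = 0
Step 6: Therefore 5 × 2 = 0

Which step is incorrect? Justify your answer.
Step 4: Multiply both sides by m/(1-1): nm = 0 × m/(1-1)

Step 4 multiplies both sides by m/(1-1). However, 1-1 = 0, so this is multiplication by m/0, which is undefined. We cannot multiply by an undefined expression.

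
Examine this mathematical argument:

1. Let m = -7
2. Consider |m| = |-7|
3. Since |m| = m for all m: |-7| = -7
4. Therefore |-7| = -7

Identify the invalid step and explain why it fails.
Step 3: Since |m| = m for all m: |-7| = -7

Step 3 incorrectly states that |m| = m for all m. The correct definition is |m| = m when m >= 0, and |m| = -m when m < 0. Since -7 < 0, we have |-7| = -(-7) = 7, not -7.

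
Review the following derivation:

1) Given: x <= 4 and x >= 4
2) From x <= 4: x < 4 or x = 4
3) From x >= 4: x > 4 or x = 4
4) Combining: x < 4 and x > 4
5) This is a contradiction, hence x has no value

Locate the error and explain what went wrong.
Step 4: Combining: x < 4 and x > 4

Step 4 incorrectly combines the conditions. From x <= 4 and x >= 4, the intersection is x = 4. The error treats the 'or' cases as 'and' requirements. The correct conclusion is that x = 4 is the unique solution, not that no solution exists.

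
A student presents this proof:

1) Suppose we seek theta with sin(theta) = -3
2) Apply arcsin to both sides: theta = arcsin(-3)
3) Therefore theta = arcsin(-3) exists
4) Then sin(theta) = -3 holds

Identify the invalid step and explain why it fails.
Step 2: Apply arcsin to both sides: theta = arcsin(-3)

Step 2 applies arcsin to -3. However, arcsin(x) is only defined for x in [-1, 1] because sin(theta) can only produce values in that range. Since |-3| > 1, arcsin(-3) is undefined. There is no angle whose sine equals -3.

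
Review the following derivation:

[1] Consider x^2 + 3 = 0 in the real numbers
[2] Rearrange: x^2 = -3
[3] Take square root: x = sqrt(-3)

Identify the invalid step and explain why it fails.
Step 3: Take square root: x = sqrt(-3)

Step 3 takes the square root of -3, which is negative. In the real number system, the square root of a negative number is undefined. The equation x^2 + 3 = 0 has no real solutions. Square roots of negative numbers only exist in the complex numbers.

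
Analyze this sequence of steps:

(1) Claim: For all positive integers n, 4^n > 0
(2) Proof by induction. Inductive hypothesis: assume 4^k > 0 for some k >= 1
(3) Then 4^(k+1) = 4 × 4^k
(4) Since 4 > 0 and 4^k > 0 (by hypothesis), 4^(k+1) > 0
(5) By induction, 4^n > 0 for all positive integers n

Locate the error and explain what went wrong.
Step 5: By induction, 4^n > 0 for all positive integers n

Step 5 concludes the proof by induction, but no base case was ever established. A valid induction proof requires: (1) a base case proving 4^1 > 0, and (2) an inductive step showing IF 4^k > 0 THEN 4^(k+1) > 0. Steps 2-4 correctly establish the inductive step, but without the base case the conclusion in step 5 does not follow.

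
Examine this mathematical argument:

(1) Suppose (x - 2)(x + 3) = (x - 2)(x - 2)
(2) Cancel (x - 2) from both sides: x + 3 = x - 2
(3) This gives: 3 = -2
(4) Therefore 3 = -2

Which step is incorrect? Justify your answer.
Step 2: Cancel (x - 2) from both sides: x + 3 = x - 2

Step 2 cancels (x - 2) from both sides. This is only valid if (x - 2) ≠ 0, i.e., x ≠ 2. When x = 2, both sides equal zero regardless of the other factors. The correct approach requires considering x = 2 as a separate case.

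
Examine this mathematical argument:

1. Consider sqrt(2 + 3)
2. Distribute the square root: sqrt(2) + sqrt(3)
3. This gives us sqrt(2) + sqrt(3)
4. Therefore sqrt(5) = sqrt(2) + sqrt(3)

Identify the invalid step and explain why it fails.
Step 2: Distribute the square root: sqrt(2) + sqrt(3)

Step 2 incorrectly 'distributes' the square root over addition. The square root function does not distribute: sqrt(a + b) ≠ sqrt(a) + sqrt(b). In fact, sqrt(2 + 3) = sqrt(5) ≈ 2.2361, while sqrt(2) + sqrt(3) ≈ 3.1463.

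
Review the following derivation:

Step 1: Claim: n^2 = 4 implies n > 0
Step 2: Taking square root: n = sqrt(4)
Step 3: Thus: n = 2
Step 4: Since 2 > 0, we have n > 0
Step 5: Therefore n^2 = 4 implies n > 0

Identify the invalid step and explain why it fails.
Step 2: Taking square root: n = sqrt(4)

Step 2 takes the square root and assumes the positive root only. The equation n^2 = 4 actually has two solutions: n = 2 and n = -2. The proof silently assumes n > 0 without justification, then uses this assumption to conclude n > 0, which is circular. The counterexample n = -2 shows the claim is false.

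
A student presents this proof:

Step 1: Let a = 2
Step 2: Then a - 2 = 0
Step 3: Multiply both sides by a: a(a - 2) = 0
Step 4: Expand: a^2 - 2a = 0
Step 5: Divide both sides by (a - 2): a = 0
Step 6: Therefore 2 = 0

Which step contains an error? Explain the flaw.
Step 5: Divide both sides by (a - 2): a = 0

Step 5 divides both sides by (a - 2). However, since a = 2, we have (a - 2) = 0. Division by zero is undefined, making this step invalid.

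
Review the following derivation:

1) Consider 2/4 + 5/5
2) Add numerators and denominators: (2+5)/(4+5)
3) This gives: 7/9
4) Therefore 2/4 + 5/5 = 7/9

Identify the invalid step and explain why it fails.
Step 2: Add numerators and denominators: (2+5)/(4+5)

Step 2 incorrectly adds fractions by separately adding numerators and denominators. This is wrong. The correct method requires a common denominator: 2/4 + 5/5 = (2×5 + 5×4)/(4×5) = 30/20 = 3/2. The method used gives 7/9, which is different.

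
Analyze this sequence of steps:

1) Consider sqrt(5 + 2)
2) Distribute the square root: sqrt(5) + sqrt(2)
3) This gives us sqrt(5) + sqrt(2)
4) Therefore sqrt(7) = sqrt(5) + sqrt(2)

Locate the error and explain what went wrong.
Step 2: Distribute the square root: sqrt(5) + sqrt(2)

Step 2 incorrectly 'distributes' the square root over addition. The square root function does not distribute: sqrt(a + b) ≠ sqrt(a) + sqrt(b). In fact, sqrt(5 + 2) = sqrt(7) ≈ 2.6458, while sqrt(5) + sqrt(2) ≈ 3.6503.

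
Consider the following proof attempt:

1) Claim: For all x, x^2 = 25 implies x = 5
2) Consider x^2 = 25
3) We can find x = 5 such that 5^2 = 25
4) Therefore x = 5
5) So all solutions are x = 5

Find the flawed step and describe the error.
Step 4: Therefore x = 5

Step 4 incorrectly concludes that x = 5 is the only solution. The proof shows that x = 5 is A solution (existence), but does not show it is the ONLY solution (uniqueness). In fact, x = -5 is also a solution since (-5)^2 = 25. Finding one solution doesn't prove there are no others.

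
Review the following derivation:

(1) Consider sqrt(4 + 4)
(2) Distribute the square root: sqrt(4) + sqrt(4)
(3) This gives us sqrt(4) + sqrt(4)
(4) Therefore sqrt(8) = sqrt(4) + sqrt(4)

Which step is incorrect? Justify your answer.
Step 2: Distribute the square root: sqrt(4) + sqrt(4)

Step 2 incorrectly 'distributes' the square root over addition. The square root function does not distribute: sqrt(a + b) ≠ sqrt(a) + sqrt(b). In fact, sqrt(4 + 4) = sqrt(8) ≈ 2.8284, while sqrt(4) + sqrt(4) ≈ 4.0000.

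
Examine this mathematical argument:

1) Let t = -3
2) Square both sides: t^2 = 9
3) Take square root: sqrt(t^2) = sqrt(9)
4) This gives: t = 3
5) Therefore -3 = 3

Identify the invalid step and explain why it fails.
Step 4: This gives: t = 3

Step 4 incorrectly states that sqrt(t^2) = t. The correct identity is sqrt(t^2) = |t|. Since t = -3 < 0, we have sqrt(t^2) = |-3| = 3, not t = -3.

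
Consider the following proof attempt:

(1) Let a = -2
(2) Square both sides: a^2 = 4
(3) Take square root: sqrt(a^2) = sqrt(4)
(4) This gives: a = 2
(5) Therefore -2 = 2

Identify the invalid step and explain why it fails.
Step 4: This gives: a = 2

Step 4 incorrectly states that sqrt(a^2) = a. The correct identity is sqrt(a^2) = |a|. Since a = -2 < 0, we have sqrt(a^2) = |-2| = 2, not a = -2.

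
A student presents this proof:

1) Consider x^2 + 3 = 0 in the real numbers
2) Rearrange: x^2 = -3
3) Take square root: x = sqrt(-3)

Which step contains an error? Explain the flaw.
Step 3: Take square root: x = sqrt(-3)

Step 3 takes the square root of -3, which is negative. In the real number system, the square root of a negative number is undefined. The equation x^2 + 3 = 0 has no real solutions. Square roots of negative numbers only exist in the complex numbers.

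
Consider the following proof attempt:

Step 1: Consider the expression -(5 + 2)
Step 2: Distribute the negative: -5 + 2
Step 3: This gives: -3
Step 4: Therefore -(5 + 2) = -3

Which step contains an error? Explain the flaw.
Step 2: Distribute the negative: -5 + 2

Step 2 incorrectly distributes the negative sign. The correct distribution is -(5 + 2) = -5 - 2 = -7. The negative must be applied to both terms, not just the first. The error treats -(5 + 2) as -5 + 2, which equals -3 instead of -7.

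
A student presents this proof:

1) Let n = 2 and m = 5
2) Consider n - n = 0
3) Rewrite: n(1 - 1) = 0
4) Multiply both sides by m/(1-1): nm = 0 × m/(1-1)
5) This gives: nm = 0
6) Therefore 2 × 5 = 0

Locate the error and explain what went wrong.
Step 4: Multiply both sides by m/(1-1): nm = 0 × m/(1-1)

Step 4 multiplies both sides by m/(1-1). However, 1-1 = 0, so this is multiplication by m/0, which is undefined. We cannot multiply by an undefined expression.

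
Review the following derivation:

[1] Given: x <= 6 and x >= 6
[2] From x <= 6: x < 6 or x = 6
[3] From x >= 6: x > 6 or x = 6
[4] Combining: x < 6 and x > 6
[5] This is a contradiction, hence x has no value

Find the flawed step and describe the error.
Step 4: Combining: x < 6 and x > 6

Step 4 incorrectly combines the conditions. From x <= 6 and x >= 6, the intersection is x = 6. The error treats the 'or' cases as 'and' requirements. The correct conclusion is that x = 6 is the unique solution, not that no solution exists.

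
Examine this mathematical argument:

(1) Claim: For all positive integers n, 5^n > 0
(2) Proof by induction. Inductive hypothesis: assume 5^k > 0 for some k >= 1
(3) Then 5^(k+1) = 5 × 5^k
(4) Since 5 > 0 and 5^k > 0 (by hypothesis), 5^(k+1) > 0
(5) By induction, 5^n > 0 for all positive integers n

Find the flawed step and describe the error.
Step 5: By induction, 5^n > 0 for all positive integers n

Step 5 concludes the proof by induction, but no base case was ever established. A valid induction proof requires: (1) a base case proving 5^1 > 0, and (2) an inductive step showing IF 5^k > 0 THEN 5^(k+1) > 0. Steps 2-4 correctly establish the inductive step, but without the base case the conclusion in step 5 does not follow.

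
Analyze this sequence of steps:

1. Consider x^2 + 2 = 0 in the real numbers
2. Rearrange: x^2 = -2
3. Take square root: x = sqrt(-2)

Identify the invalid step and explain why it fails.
Step 3: Take square root: x = sqrt(-2)

Step 3 takes the square root of -2, which is negative. In the real number system, the square root of a negative number is undefined. The equation x^2 + 2 = 0 has no real solutions. Square roots of negative numbers only exist in the complex numbers.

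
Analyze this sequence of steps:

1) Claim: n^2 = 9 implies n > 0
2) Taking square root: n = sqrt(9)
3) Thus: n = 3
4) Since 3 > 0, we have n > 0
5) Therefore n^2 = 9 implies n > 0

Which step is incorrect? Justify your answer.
Step 2: Taking square root: n = sqrt(9)

Step 2 takes the square root and assumes the positive root only. The equation n^2 = 9 actually has two solutions: n = 3 and n = -3. The proof silently assumes n > 0 without justification, then uses this assumption to conclude n > 0, which is circular. The counterexample n = -3 shows the claim is false.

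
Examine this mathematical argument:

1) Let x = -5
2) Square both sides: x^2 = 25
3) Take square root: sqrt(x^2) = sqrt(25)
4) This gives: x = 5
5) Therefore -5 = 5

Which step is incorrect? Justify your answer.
Step 4: This gives: x = 5

Step 4 incorrectly states that sqrt(x^2) = x. The correct identity is sqrt(x^2) = |x|. Since x = -5 < 0, we have sqrt(x^2) = |-5| = 5, not x = -5.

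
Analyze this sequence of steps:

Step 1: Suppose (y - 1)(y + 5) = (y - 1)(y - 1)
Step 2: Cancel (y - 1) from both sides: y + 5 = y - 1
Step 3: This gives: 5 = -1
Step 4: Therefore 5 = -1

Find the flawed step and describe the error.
Step 2: Cancel (y - 1) from both sides: y + 5 = y - 1

Step 2 cancels (y - 1) from both sides. This is only valid if (y - 1) ≠ 0, i.e., y ≠ 1. When y = 1, both sides equal zero regardless of the other factors. The correct approach requires considering y = 1 as a separate case.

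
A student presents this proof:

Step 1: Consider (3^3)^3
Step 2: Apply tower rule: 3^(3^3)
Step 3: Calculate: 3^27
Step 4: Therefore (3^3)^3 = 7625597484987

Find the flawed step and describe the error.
Step 2: Apply tower rule: 3^(3^3)

Step 2 incorrectly states that (a^b)^c = a^(b^c). The correct rule is (a^b)^c = a^(b×c). The actual value is (3^3)^3 = 3^9 = 19683, not 3^27 = 7625597484987.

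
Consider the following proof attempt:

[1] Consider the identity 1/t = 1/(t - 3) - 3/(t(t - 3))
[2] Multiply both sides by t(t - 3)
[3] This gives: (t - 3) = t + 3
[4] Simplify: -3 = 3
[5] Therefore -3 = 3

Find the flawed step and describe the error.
Step 3: This gives: (t - 3) = t + 3

Step 3 makes a sign error when clearing denominators. Multiplying -3/(t(t - 3)) by t(t - 3) gives -3, not +3. The correct result is (t - 3) = t - 3, which is trivially true, not (t - 3) = t + 3. (Step 1 is a valid identity: 1/(t - 3) - 3/(t(t - 3)) = (t - 3)/(t(t - 3)) = 1/t.)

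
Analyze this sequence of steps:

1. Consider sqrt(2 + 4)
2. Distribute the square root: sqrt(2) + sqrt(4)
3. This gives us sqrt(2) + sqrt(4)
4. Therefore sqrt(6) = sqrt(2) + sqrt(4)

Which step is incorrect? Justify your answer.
Step 2: Distribute the square root: sqrt(2) + sqrt(4)

Step 2 incorrectly 'distributes' the square root over addition. The square root function does not distribute: sqrt(a + b) ≠ sqrt(a) + sqrt(b). In fact, sqrt(2 + 4) = sqrt(6) ≈ 2.4495, while sqrt(2) + sqrt(4) ≈ 3.4142.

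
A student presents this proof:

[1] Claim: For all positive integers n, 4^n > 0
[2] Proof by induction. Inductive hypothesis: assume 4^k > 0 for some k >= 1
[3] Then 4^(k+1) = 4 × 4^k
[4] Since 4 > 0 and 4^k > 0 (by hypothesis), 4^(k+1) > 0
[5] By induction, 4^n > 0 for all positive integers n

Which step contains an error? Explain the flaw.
Step 5: By induction, 4^n > 0 for all positive integers n

Step 5 concludes the proof by induction, but no base case was ever established. A valid induction proof requires: (1) a base case proving 4^1 > 0, and (2) an inductive step showing IF 4^k > 0 THEN 4^(k+1) > 0. Steps 2-4 correctly establish the inductive step, but without the base case the conclusion in step 5 does not follow.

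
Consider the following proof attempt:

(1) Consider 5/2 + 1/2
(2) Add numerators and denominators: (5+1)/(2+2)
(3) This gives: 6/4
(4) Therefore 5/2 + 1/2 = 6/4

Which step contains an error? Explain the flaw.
Step 2: Add numerators and denominators: (5+1)/(2+2)

Step 2 incorrectly adds fractions by separately adding numerators and denominators. This is wrong. The correct method requires a common denominator: 5/2 + 1/2 = (5×2 + 1×2)/(2×2) = 12/4 = 3. The method used gives 6/4, which is different.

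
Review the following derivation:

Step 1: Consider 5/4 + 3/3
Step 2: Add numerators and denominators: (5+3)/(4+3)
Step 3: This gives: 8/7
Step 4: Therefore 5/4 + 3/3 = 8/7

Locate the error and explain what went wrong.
Step 2: Add numerators and denominators: (5+3)/(4+3)

Step 2 incorrectly adds fractions by separately adding numerators and denominators. This is wrong. The correct method requires a common denominator: 5/4 + 3/3 = (5×3 + 3×4)/(4×3) = 27/12 = 9/4. The method used gives 8/7, which is different.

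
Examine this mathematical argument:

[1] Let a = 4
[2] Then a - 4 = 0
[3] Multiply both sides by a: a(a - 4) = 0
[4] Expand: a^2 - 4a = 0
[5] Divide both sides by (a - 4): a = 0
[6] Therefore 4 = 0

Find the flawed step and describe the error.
Step 5: Divide both sides by (a - 4): a = 0

Step 5 divides both sides by (a - 4). However, since a = 4, we have (a - 4) = 0. Division by zero is undefined, making this step invalid.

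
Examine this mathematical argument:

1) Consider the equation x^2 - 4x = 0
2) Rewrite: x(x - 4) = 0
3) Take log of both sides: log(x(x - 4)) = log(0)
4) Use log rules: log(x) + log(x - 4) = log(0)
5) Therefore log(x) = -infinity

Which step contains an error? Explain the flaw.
Step 3: Take log of both sides: log(x(x - 4)) = log(0)

Step 3 takes the logarithm of both sides, resulting in log(0) on the right side. The logarithm is only defined for positive numbers; log(0) is undefined (approaches negative infinity). This operation is invalid.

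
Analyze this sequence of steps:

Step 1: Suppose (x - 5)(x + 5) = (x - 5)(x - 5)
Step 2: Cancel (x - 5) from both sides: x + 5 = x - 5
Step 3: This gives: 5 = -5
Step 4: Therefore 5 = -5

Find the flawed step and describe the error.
Step 2: Cancel (x - 5) from both sides: x + 5 = x - 5

Step 2 cancels (x - 5) from both sides. This is only valid if (x - 5) ≠ 0, i.e., x ≠ 5. When x = 5, both sides equal zero regardless of the other factors. The correct approach requires considering x = 5 as a separate case.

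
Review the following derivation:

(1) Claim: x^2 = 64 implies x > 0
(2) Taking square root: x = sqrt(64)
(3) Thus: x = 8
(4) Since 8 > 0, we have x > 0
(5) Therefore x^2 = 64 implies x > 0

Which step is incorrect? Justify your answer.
Step 2: Taking square root: x = sqrt(64)

Step 2 takes the square root and assumes the positive root only. The equation x^2 = 64 actually has two solutions: x = 8 and x = -8. The proof silently assumes x > 0 without justification, then uses this assumption to conclude x > 0, which is circular. The counterexample x = -8 shows the claim is false.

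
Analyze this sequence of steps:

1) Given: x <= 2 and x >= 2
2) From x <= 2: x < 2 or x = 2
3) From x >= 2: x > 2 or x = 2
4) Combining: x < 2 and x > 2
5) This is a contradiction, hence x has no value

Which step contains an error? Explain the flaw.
Step 4: Combining: x < 2 and x > 2

Step 4 incorrectly combines the conditions. From x <= 2 and x >= 2, the intersection is x = 2. The error treats the 'or' cases as 'and' requirements. The correct conclusion is that x = 2 is the unique solution, not that no solution exists.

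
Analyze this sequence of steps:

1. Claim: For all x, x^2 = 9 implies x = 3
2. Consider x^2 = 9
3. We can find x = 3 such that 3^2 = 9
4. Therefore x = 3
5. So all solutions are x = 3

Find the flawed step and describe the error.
Step 4: Therefore x = 3

Step 4 incorrectly concludes that x = 3 is the only solution. The proof shows that x = 3 is A solution (existence), but does not show it is the ONLY solution (uniqueness). In fact, x = -3 is also a solution since (-3)^2 = 9. Finding one solution doesn't prove there are no others.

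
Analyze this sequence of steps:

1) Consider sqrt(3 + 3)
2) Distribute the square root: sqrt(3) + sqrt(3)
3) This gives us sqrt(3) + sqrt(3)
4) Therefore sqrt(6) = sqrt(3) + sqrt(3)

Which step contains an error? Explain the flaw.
Step 2: Distribute the square root: sqrt(3) + sqrt(3)

Step 2 incorrectly 'distributes' the square root over addition. The square root function does not distribute: sqrt(a + b) ≠ sqrt(a) + sqrt(b). In fact, sqrt(3 + 3) = sqrt(6) ≈ 2.4495, while sqrt(3) + sqrt(3) ≈ 3.4641.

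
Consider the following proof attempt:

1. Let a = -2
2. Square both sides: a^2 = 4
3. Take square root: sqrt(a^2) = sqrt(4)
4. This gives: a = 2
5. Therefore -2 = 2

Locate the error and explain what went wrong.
Step 4: This gives: a = 2

Step 4 incorrectly states that sqrt(a^2) = a. The correct identity is sqrt(a^2) = |a|. Since a = -2 < 0, we have sqrt(a^2) = |-2| = 2, not a = -2.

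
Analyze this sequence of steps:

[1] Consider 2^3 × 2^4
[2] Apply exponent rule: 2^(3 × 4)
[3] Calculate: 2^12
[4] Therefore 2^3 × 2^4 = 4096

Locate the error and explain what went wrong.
Step 2: Apply exponent rule: 2^(3 × 4)

Step 2 incorrectly states that a^b × a^c = a^(b×c). The correct rule is a^b × a^c = a^(b+c). The actual value is 2^3 × 2^4 = 2^7 = 128, not 2^12 = 4096.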